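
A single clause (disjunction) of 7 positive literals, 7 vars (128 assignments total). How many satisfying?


Step 1: Total=2^7=128
Step 2: Unsat when all 7 false: 2^0=1
Step 3: Sat=128-1=127

127


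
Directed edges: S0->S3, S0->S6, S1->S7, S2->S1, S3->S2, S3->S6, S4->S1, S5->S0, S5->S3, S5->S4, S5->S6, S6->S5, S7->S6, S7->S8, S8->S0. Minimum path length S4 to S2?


BFS layer-by-layer from S4:
  dist 0: {S4}
  dist 1: {S1}
  dist 2: {S7}
  dist 3: {S6, S8}
  dist 4: {S0, S5}
  dist 5: {S3}
  dist 6: {S2}
  -> S2 reached at distance 6
Shortest path length = 6

6


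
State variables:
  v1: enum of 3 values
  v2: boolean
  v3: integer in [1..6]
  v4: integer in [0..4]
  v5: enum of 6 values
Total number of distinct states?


State space = product of domain sizes of all variables.
Domain sizes:
  v1 (enum of 3 values): 3
  v2 (boolean): 2
  v3 (integer in [1..6]): 6
  v4 (integer in [0..4]): 5
  v5 (enum of 6 values): 6
Product = 3 * 2 * 6 * 5 * 6 = 1080

1080


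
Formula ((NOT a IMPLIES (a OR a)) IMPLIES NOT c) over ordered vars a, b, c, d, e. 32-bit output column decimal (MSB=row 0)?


Formula: ((NOT a IMPLIES (a OR a)) IMPLIES NOT c) over a, b, c, d, e (32 rows)
Evaluate each row (bits = a,b,c,d,e, MSB first):
  row 0 [00000]: ((NOT 0 IMPLIES (0 OR 0)) IMPLIES NOT 0) -> 1
  row 1 [00001]: ((NOT 0 IMPLIES (0 OR 0)) IMPLIES NOT 0) -> 1
  row 2 [00010]: ((NOT 0 IMPLIES (0 OR 0)) IMPLIES NOT 0) -> 1
  row 3 [00011]: ((NOT 0 IMPLIES (0 OR 0)) IMPLIES NOT 0) -> 1
  row 4 [00100]: ((NOT 0 IMPLIES (0 OR 0)) IMPLIES NOT 1) -> 1
  row 5 [00101]: ((NOT 0 IMPLIES (0 OR 0)) IMPLIES NOT 1) -> 1
  row 6 [00110]: ((NOT 0 IMPLIES (0 OR 0)) IMPLIES NOT 1) -> 1
  row 7 [00111]: ((NOT 0 IMPLIES (0 OR 0)) IMPLIES NOT 1) -> 1
  row 8 [01000]: ((NOT 0 IMPLIES (0 OR 0)) IMPLIES NOT 0) -> 1
  row 9 [01001]: ((NOT 0 IMPLIES (0 OR 0)) IMPLIES NOT 0) -> 1
  row 10 [01010]: ((NOT 0 IMPLIES (0 OR 0)) IMPLIES NOT 0) -> 1
  row 11 [01011]: ((NOT 0 IMPLIES (0 OR 0)) IMPLIES NOT 0) -> 1
  row 12 [01100]: ((NOT 0 IMPLIES (0 OR 0)) IMPLIES NOT 1) -> 1
  row 13 [01101]: ((NOT 0 IMPLIES (0 OR 0)) IMPLIES NOT 1) -> 1
  row 14 [01110]: ((NOT 0 IMPLIES (0 OR 0)) IMPLIES NOT 1) -> 1
  row 15 [01111]: ((NOT 0 IMPLIES (0 OR 0)) IMPLIES NOT 1) -> 1
  row 16 [10000]: ((NOT 1 IMPLIES (1 OR 1)) IMPLIES NOT 0) -> 1
  row 17 [10001]: ((NOT 1 IMPLIES (1 OR 1)) IMPLIES NOT 0) -> 1
  row 18 [10010]: ((NOT 1 IMPLIES (1 OR 1)) IMPLIES NOT 0) -> 1
  row 19 [10011]: ((NOT 1 IMPLIES (1 OR 1)) IMPLIES NOT 0) -> 1
  row 20 [10100]: ((NOT 1 IMPLIES (1 OR 1)) IMPLIES NOT 1) -> 0
  row 21 [10101]: ((NOT 1 IMPLIES (1 OR 1)) IMPLIES NOT 1) -> 0
  row 22 [10110]: ((NOT 1 IMPLIES (1 OR 1)) IMPLIES NOT 1) -> 0
  row 23 [10111]: ((NOT 1 IMPLIES (1 OR 1)) IMPLIES NOT 1) -> 0
  row 24 [11000]: ((NOT 1 IMPLIES (1 OR 1)) IMPLIES NOT 0) -> 1
  row 25 [11001]: ((NOT 1 IMPLIES (1 OR 1)) IMPLIES NOT 0) -> 1
  row 26 [11010]: ((NOT 1 IMPLIES (1 OR 1)) IMPLIES NOT 0) -> 1
  row 27 [11011]: ((NOT 1 IMPLIES (1 OR 1)) IMPLIES NOT 0) -> 1
  row 28 [11100]: ((NOT 1 IMPLIES (1 OR 1)) IMPLIES NOT 1) -> 0
  row 29 [11101]: ((NOT 1 IMPLIES (1 OR 1)) IMPLIES NOT 1) -> 0
  row 30 [11110]: ((NOT 1 IMPLIES (1 OR 1)) IMPLIES NOT 1) -> 0
  row 31 [11111]: ((NOT 1 IMPLIES (1 OR 1)) IMPLIES NOT 1) -> 0
Full result column, 4 rows per line (a,b,c fixed per line; d,e runs 00..11 left to right):
  rows 0-3 [a,b,c=000]: 1111  = hex F
  rows 4-7 [a,b,c=001]: 1111  = hex F
  rows 8-11 [a,b,c=010]: 1111  = hex F
  rows 12-15 [a,b,c=011]: 1111  = hex F
  rows 16-19 [a,b,c=100]: 1111  = hex F
  rows 20-23 [a,b,c=101]: 0000  = hex 0
  rows 24-27 [a,b,c=110]: 1111  = hex F
  rows 28-31 [a,b,c=111]: 0000  = hex 0
Output column (row 0 .. row 31) = 11111111111111111111000011110000
Output column grouped in 4s = 1111 1111 1111 1111 1111 0000 1111 0000 = 0xFFFFF0F0
Convert to decimal digit by digit (value = value*16 + digit):
  F -> 15
  15*16 + 15 (F) = 255
  255*16 + 15 (F) = 4095
  4095*16 + 15 (F) = 65535
  65535*16 + 15 (F) = 1048575
  1048575*16 + 0 = 16777200
  16777200*16 + 15 (F) = 268435215
  268435215*16 + 0 = 4294963440
Decimal = 4294963440

4294963440


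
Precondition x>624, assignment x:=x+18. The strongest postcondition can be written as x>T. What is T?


Formula: sp(P, x:=E) = exists old_x. (x = E[old_x/x]) AND P[old_x/x] (old_x is the value of x before the assignment; eliminate old_x by solving x = E[old_x/x] for old_x)
Step 1: Precondition P: x>624, i.e. old_x > 624
Step 2: Assignment gives x = old_x + 18, so old_x = x - 18
Step 3: Substitute into P: x - 18 > 624
Step 4: Simplify: x > 624+18 = 642

642


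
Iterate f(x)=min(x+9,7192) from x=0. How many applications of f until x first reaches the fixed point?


Step 1: x=0, cap=7192, increment=9
Step 2: x grows by 9 each step until capped at 7192; fixed point is x=7192
Step 3: iterations = ceil(7192/9) = 800

800


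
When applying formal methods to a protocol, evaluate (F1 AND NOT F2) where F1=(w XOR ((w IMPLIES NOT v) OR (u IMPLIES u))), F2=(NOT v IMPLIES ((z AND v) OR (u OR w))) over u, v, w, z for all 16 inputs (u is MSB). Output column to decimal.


F1 = (w XOR ((w IMPLIES NOT v) OR (u IMPLIES u)))
F2 = (NOT v IMPLIES ((z AND v) OR (u OR w)))
Counterexample to F1=>F2 is where F1=1 and F2=0.
Evaluate each row (bits = u,v,w,z, MSB first):
  row 0 [0000]: F1=1 F2=0 -> F1&~F2 -> 1
  row 1 [0001]: F1=1 F2=0 -> F1&~F2 -> 1
  row 2 [0010]: F1=0 F2=1 -> F1&~F2 -> 0
  row 3 [0011]: F1=0 F2=1 -> F1&~F2 -> 0
  row 4 [0100]: F1=1 F2=1 -> F1&~F2 -> 0
  row 5 [0101]: F1=1 F2=1 -> F1&~F2 -> 0
  row 6 [0110]: F1=0 F2=1 -> F1&~F2 -> 0
  row 7 [0111]: F1=0 F2=1 -> F1&~F2 -> 0
  row 8 [1000]: F1=1 F2=1 -> F1&~F2 -> 0
  row 9 [1001]: F1=1 F2=1 -> F1&~F2 -> 0
  row 10 [1010]: F1=0 F2=1 -> F1&~F2 -> 0
  row 11 [1011]: F1=0 F2=1 -> F1&~F2 -> 0
  row 12 [1100]: F1=1 F2=1 -> F1&~F2 -> 0
  row 13 [1101]: F1=1 F2=1 -> F1&~F2 -> 0
  row 14 [1110]: F1=0 F2=1 -> F1&~F2 -> 0
  row 15 [1111]: F1=0 F2=1 -> F1&~F2 -> 0
Full result column, 4 rows per line (u,v fixed per line; w,z runs 00..11 left to right):
  rows 0-3 [u,v=00]: 1100  = hex C
  rows 4-7 [u,v=01]: 0000  = hex 0
  rows 8-11 [u,v=10]: 0000  = hex 0
  rows 12-15 [u,v=11]: 0000  = hex 0
Counterexample vector (row 0 .. row 15) = 1100000000000000
Output column grouped in 4s = 1100 0000 0000 0000 = 0xC000
Convert to decimal digit by digit (value = value*16 + digit):
  C -> 12
  12*16 + 0 = 192
  192*16 + 0 = 3072
  3072*16 + 0 = 49152
Decimal = 49152

49152


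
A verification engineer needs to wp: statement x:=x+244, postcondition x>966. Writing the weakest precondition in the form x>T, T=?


Formula: wp(x:=E, P) = P[E/x] (substitute E for x in postcondition)
Step 1: Postcondition: x>966
Step 2: Substitute x+244 for x: x+244>966
Step 3: Solve for x: x > 966-244 = 722

722


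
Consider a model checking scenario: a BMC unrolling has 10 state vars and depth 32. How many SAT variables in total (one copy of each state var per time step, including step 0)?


BMC unrolls to depth k, creating one copy of each state var for steps 0..k.
Step count = 32 + 1 = 33 (steps 0 through 32)
Vars per step = 10
Total = 10 * 33 = 330

330


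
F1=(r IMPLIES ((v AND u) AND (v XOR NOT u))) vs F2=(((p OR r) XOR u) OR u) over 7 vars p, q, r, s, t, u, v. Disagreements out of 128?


F1 = (r IMPLIES ((v AND u) AND (v XOR NOT u)))
F2 = (((p OR r) XOR u) OR u)
Evaluate both on each of 128 rows (bits = p,q,r,s,t,u,v):
  row 0 [0000000]: F1=1 F2=0 (differ) -> 1
  row 1 [0000001]: F1=1 F2=0 (differ) -> 1
  row 2 [0000010]: F1=1 F2=1 -> 0
  row 3 [0000011]: F1=1 F2=1 -> 0
  row 4 [0000100]: F1=1 F2=0 (differ) -> 1
  (every remaining row is evaluated the same way; all 128 results are listed next)
Full result column, 8 rows per line (p,q,r,s fixed per line; t,u,v runs 000..111 left to right):
  rows 0-7 [p,q,r,s=0000]: 11001100  (ones: 4)
  rows 8-15 [p,q,r,s=0001]: 11001100  (ones: 4)
  rows 16-23 [p,q,r,s=0010]: 11101110  (ones: 6)
  rows 24-31 [p,q,r,s=0011]: 11101110  (ones: 6)
  rows 32-39 [p,q,r,s=0100]: 11001100  (ones: 4)
  rows 40-47 [p,q,r,s=0101]: 11001100  (ones: 4)
  rows 48-55 [p,q,r,s=0110]: 11101110  (ones: 6)
  rows 56-63 [p,q,r,s=0111]: 11101110  (ones: 6)
  rows 64-71 [p,q,r,s=1000]: 00000000  (ones: 0)
  rows 72-79 [p,q,r,s=1001]: 00000000  (ones: 0)
  rows 80-87 [p,q,r,s=1010]: 11101110  (ones: 6)
  rows 88-95 [p,q,r,s=1011]: 11101110  (ones: 6)
  rows 96-103 [p,q,r,s=1100]: 00000000  (ones: 0)
  rows 104-111 [p,q,r,s=1101]: 00000000  (ones: 0)
  rows 112-119 [p,q,r,s=1110]: 11101110  (ones: 6)
  rows 120-127 [p,q,r,s=1111]: 11101110  (ones: 6)
Disagreements = 4+4+6+6+4+4+6+6+0+0+6+6+0+0+6+6 = 64

64


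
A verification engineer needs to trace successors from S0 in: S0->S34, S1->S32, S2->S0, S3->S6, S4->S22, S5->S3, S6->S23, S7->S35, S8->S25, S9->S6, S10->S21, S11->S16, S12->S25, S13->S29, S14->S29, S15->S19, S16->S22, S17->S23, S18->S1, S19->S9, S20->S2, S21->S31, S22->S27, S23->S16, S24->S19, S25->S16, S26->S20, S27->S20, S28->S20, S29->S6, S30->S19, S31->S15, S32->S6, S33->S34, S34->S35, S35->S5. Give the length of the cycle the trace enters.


Trace from S0 until a state repeats:
  S0 -> S34 -> S35 -> S5 -> S3 -> S6 -> S23 -> S16 -> S22 -> S27 -> S20 -> S2 -> S0
S0 first seen at step 0, revisited at step 12.
Cycle length = 12 - 0 = 12

12


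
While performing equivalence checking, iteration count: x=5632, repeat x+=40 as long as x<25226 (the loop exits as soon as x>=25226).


Step 1: x goes from 5632 toward 25226 by 40; the body runs while x<25226, so iterations = ceil((bound-start)/step)
Step 2: Distance=19594
Step 3: ceil(19594/40)=490

490


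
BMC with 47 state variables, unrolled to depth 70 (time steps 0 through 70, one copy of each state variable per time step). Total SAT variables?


BMC unrolls to depth k, creating one copy of each state var for steps 0..k.
Step count = 70 + 1 = 71 (steps 0 through 70)
Vars per step = 47
Total = 47 * 71 = 3337

3337


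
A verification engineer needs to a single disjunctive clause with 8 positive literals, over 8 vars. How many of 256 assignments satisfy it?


Step 1: Total=2^8=256
Step 2: Unsat when all 8 false: 2^0=1
Step 3: Sat=256-1=255

255


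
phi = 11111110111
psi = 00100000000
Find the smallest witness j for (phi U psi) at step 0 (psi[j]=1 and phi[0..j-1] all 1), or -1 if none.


(phi U psi) at 0: need smallest j with psi[j]=1 and phi[i]=1 for all i in [0,j).
Scan from step 0:
  step 0: phi=1, psi=0 -> continue
  step 1: phi=1, psi=0 -> continue
  step 2: psi=1 and phi held for [0,2) -> witness found
Witness step = 2

2


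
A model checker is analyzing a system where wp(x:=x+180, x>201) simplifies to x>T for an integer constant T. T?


Formula: wp(x:=E, P) = P[E/x] (substitute E for x in postcondition)
Step 1: Postcondition: x>201
Step 2: Substitute x+180 for x: x+180>201
Step 3: Solve for x: x > 201-180 = 21

21


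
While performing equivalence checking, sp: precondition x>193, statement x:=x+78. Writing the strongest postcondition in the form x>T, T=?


Formula: sp(P, x:=E) = exists old_x. (x = E[old_x/x]) AND P[old_x/x] (old_x is the value of x before the assignment; eliminate old_x by solving x = E[old_x/x] for old_x)
Step 1: Precondition P: x>193, i.e. old_x > 193
Step 2: Assignment gives x = old_x + 78, so old_x = x - 78
Step 3: Substitute into P: x - 78 > 193
Step 4: Simplify: x > 193+78 = 271

271


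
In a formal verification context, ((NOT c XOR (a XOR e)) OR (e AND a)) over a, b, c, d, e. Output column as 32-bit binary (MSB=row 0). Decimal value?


Formula: ((NOT c XOR (a XOR e)) OR (e AND a)) over a, b, c, d, e (32 rows)
Evaluate each row (bits = a,b,c,d,e, MSB first):
  row 0 [00000]: ((NOT 0 XOR (0 XOR 0)) OR (0 AND 0)) -> 1
  row 1 [00001]: ((NOT 0 XOR (0 XOR 1)) OR (1 AND 0)) -> 0
  row 2 [00010]: ((NOT 0 XOR (0 XOR 0)) OR (0 AND 0)) -> 1
  row 3 [00011]: ((NOT 0 XOR (0 XOR 1)) OR (1 AND 0)) -> 0
  row 4 [00100]: ((NOT 1 XOR (0 XOR 0)) OR (0 AND 0)) -> 0
  row 5 [00101]: ((NOT 1 XOR (0 XOR 1)) OR (1 AND 0)) -> 1
  row 6 [00110]: ((NOT 1 XOR (0 XOR 0)) OR (0 AND 0)) -> 0
  row 7 [00111]: ((NOT 1 XOR (0 XOR 1)) OR (1 AND 0)) -> 1
  row 8 [01000]: ((NOT 0 XOR (0 XOR 0)) OR (0 AND 0)) -> 1
  row 9 [01001]: ((NOT 0 XOR (0 XOR 1)) OR (1 AND 0)) -> 0
  row 10 [01010]: ((NOT 0 XOR (0 XOR 0)) OR (0 AND 0)) -> 1
  row 11 [01011]: ((NOT 0 XOR (0 XOR 1)) OR (1 AND 0)) -> 0
  row 12 [01100]: ((NOT 1 XOR (0 XOR 0)) OR (0 AND 0)) -> 0
  row 13 [01101]: ((NOT 1 XOR (0 XOR 1)) OR (1 AND 0)) -> 1
  row 14 [01110]: ((NOT 1 XOR (0 XOR 0)) OR (0 AND 0)) -> 0
  row 15 [01111]: ((NOT 1 XOR (0 XOR 1)) OR (1 AND 0)) -> 1
  row 16 [10000]: ((NOT 0 XOR (1 XOR 0)) OR (0 AND 1)) -> 0
  row 17 [10001]: ((NOT 0 XOR (1 XOR 1)) OR (1 AND 1)) -> 1
  row 18 [10010]: ((NOT 0 XOR (1 XOR 0)) OR (0 AND 1)) -> 0
  row 19 [10011]: ((NOT 0 XOR (1 XOR 1)) OR (1 AND 1)) -> 1
  row 20 [10100]: ((NOT 1 XOR (1 XOR 0)) OR (0 AND 1)) -> 1
  row 21 [10101]: ((NOT 1 XOR (1 XOR 1)) OR (1 AND 1)) -> 1
  row 22 [10110]: ((NOT 1 XOR (1 XOR 0)) OR (0 AND 1)) -> 1
  row 23 [10111]: ((NOT 1 XOR (1 XOR 1)) OR (1 AND 1)) -> 1
  row 24 [11000]: ((NOT 0 XOR (1 XOR 0)) OR (0 AND 1)) -> 0
  row 25 [11001]: ((NOT 0 XOR (1 XOR 1)) OR (1 AND 1)) -> 1
  row 26 [11010]: ((NOT 0 XOR (1 XOR 0)) OR (0 AND 1)) -> 0
  row 27 [11011]: ((NOT 0 XOR (1 XOR 1)) OR (1 AND 1)) -> 1
  row 28 [11100]: ((NOT 1 XOR (1 XOR 0)) OR (0 AND 1)) -> 1
  row 29 [11101]: ((NOT 1 XOR (1 XOR 1)) OR (1 AND 1)) -> 1
  row 30 [11110]: ((NOT 1 XOR (1 XOR 0)) OR (0 AND 1)) -> 1
  row 31 [11111]: ((NOT 1 XOR (1 XOR 1)) OR (1 AND 1)) -> 1
Full result column, 4 rows per line (a,b,c fixed per line; d,e runs 00..11 left to right):
  rows 0-3 [a,b,c=000]: 1010  = hex A
  rows 4-7 [a,b,c=001]: 0101  = hex 5
  rows 8-11 [a,b,c=010]: 1010  = hex A
  rows 12-15 [a,b,c=011]: 0101  = hex 5
  rows 16-19 [a,b,c=100]: 0101  = hex 5
  rows 20-23 [a,b,c=101]: 1111  = hex F
  rows 24-27 [a,b,c=110]: 0101  = hex 5
  rows 28-31 [a,b,c=111]: 1111  = hex F
Output column (row 0 .. row 31) = 10100101101001010101111101011111
Output column grouped in 4s = 1010 0101 1010 0101 0101 1111 0101 1111 = 0xA5A55F5F
Convert to decimal digit by digit (value = value*16 + digit):
  A -> 10
  10*16 + 5 = 165
  165*16 + 10 (A) = 2650
  2650*16 + 5 = 42405
  42405*16 + 5 = 678485
  678485*16 + 15 (F) = 10855775
  10855775*16 + 5 = 173692405
  173692405*16 + 15 (F) = 2779078495
Decimal = 2779078495

2779078495


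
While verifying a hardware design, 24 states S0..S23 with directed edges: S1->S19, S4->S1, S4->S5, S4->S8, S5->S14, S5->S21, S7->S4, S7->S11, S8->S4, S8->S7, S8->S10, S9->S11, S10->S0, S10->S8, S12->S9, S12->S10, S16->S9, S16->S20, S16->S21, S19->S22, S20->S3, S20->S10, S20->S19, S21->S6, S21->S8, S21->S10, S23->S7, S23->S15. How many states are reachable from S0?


BFS from S0:
  layer 0: {S0}
Reachable set: {S0}
Count = 1

1


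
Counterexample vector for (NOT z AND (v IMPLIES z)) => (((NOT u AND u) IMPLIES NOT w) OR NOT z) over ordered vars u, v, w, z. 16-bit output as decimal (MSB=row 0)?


F1 = (NOT z AND (v IMPLIES z))
F2 = (((NOT u AND u) IMPLIES NOT w) OR NOT z)
Counterexample to F1=>F2 is where F1=1 and F2=0.
Evaluate each row (bits = u,v,w,z, MSB first):
  row 0 [0000]: F1=1 F2=1 -> F1&~F2 -> 0
  row 1 [0001]: F1=0 F2=1 -> F1&~F2 -> 0
  row 2 [0010]: F1=1 F2=1 -> F1&~F2 -> 0
  row 3 [0011]: F1=0 F2=1 -> F1&~F2 -> 0
  row 4 [0100]: F1=0 F2=1 -> F1&~F2 -> 0
  row 5 [0101]: F1=0 F2=1 -> F1&~F2 -> 0
  row 6 [0110]: F1=0 F2=1 -> F1&~F2 -> 0
  row 7 [0111]: F1=0 F2=1 -> F1&~F2 -> 0
  row 8 [1000]: F1=1 F2=1 -> F1&~F2 -> 0
  row 9 [1001]: F1=0 F2=1 -> F1&~F2 -> 0
  row 10 [1010]: F1=1 F2=1 -> F1&~F2 -> 0
  row 11 [1011]: F1=0 F2=1 -> F1&~F2 -> 0
  row 12 [1100]: F1=0 F2=1 -> F1&~F2 -> 0
  row 13 [1101]: F1=0 F2=1 -> F1&~F2 -> 0
  row 14 [1110]: F1=0 F2=1 -> F1&~F2 -> 0
  row 15 [1111]: F1=0 F2=1 -> F1&~F2 -> 0
Full result column, 4 rows per line (u,v fixed per line; w,z runs 00..11 left to right):
  rows 0-3 [u,v=00]: 0000  = hex 0
  rows 4-7 [u,v=01]: 0000  = hex 0
  rows 8-11 [u,v=10]: 0000  = hex 0
  rows 12-15 [u,v=11]: 0000  = hex 0
Counterexample vector (row 0 .. row 15) = 0000000000000000
Output column grouped in 4s = 0000 0000 0000 0000 = 0x0000
Convert to decimal digit by digit (value = value*16 + digit):
  0 -> 0
  0*16 + 0 = 0
  0*16 + 0 = 0
  0*16 + 0 = 0
Decimal = 0

0


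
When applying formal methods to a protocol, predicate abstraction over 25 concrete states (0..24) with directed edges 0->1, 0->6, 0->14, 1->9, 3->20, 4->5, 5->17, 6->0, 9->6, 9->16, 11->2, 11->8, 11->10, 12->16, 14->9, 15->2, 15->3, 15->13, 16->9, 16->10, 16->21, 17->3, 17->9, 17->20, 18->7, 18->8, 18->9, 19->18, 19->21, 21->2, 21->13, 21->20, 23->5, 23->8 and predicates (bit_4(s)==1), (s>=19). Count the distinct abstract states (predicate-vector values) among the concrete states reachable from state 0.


BFS from 0:
Concrete reachable: {0, 1, 2, 6, 9, 10, 13, 14, 16, 20, 21}
Abstract via predicates (bit_4(s)==1), (s>=19):
  (0,0) <- {0, 1, 2, 6, 9, 10, 13, 14}
  (1,0) <- {16}
  (1,1) <- {20, 21}
Distinct abstract states = 3

3


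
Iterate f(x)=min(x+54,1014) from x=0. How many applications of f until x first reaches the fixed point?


Step 1: x=0, cap=1014, increment=54
Step 2: x grows by 54 each step until capped at 1014; fixed point is x=1014
Step 3: iterations = ceil(1014/54) = 19

19


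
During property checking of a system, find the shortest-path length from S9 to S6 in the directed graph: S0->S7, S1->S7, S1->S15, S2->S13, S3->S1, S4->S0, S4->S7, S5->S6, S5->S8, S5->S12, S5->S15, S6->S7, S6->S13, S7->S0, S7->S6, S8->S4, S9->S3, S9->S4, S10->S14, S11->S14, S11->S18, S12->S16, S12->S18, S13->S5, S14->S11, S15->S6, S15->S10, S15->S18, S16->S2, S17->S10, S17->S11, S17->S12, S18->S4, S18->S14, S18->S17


BFS layer-by-layer from S9:
  dist 0: {S9}
  dist 1: {S3, S4}
  dist 2: {S0, S1, S7}
  dist 3: {S6, S15}
  -> S6 reached at distance 3
Shortest path length = 3

3


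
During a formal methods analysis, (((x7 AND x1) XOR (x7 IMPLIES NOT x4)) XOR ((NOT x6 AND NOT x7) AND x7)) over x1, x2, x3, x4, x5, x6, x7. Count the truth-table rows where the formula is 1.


Formula: (((x7 AND x1) XOR (x7 IMPLIES NOT x4)) XOR ((NOT x6 AND NOT x7) AND x7)) over 7 vars (128 rows)
Evaluate each row (x1, x2, x3, x4, x5, x6, x7 as bits, MSB first):
  row 0 [0000000]: (((0 AND 0) XOR (0 IMPLIES NOT 0)) XOR ((NOT 0 AND NOT 0) AND 0)) -> 1
  row 1 [0000001]: (((1 AND 0) XOR (1 IMPLIES NOT 0)) XOR ((NOT 0 AND NOT 1) AND 1)) -> 1
  row 2 [0000010]: (((0 AND 0) XOR (0 IMPLIES NOT 0)) XOR ((NOT 1 AND NOT 0) AND 0)) -> 1
  row 3 [0000011]: (((1 AND 0) XOR (1 IMPLIES NOT 0)) XOR ((NOT 1 AND NOT 1) AND 1)) -> 1
  row 4 [0000100]: (((0 AND 0) XOR (0 IMPLIES NOT 0)) XOR ((NOT 0 AND NOT 0) AND 0)) -> 1
  (every remaining row is evaluated the same way; all 128 results are listed next)
Full result column, 8 rows per line (x1,x2,x3,x4 fixed per line; x5,x6,x7 runs 000..111 left to right):
  rows 0-7 [x1,x2,x3,x4=0000]: 11111111  (ones: 8)
  rows 8-15 [x1,x2,x3,x4=0001]: 10101010  (ones: 4)
  rows 16-23 [x1,x2,x3,x4=0010]: 11111111  (ones: 8)
  rows 24-31 [x1,x2,x3,x4=0011]: 10101010  (ones: 4)
  rows 32-39 [x1,x2,x3,x4=0100]: 11111111  (ones: 8)
  rows 40-47 [x1,x2,x3,x4=0101]: 10101010  (ones: 4)
  rows 48-55 [x1,x2,x3,x4=0110]: 11111111  (ones: 8)
  rows 56-63 [x1,x2,x3,x4=0111]: 10101010  (ones: 4)
  rows 64-71 [x1,x2,x3,x4=1000]: 10101010  (ones: 4)
  rows 72-79 [x1,x2,x3,x4=1001]: 11111111  (ones: 8)
  rows 80-87 [x1,x2,x3,x4=1010]: 10101010  (ones: 4)
  rows 88-95 [x1,x2,x3,x4=1011]: 11111111  (ones: 8)
  rows 96-103 [x1,x2,x3,x4=1100]: 10101010  (ones: 4)
  rows 104-111 [x1,x2,x3,x4=1101]: 11111111  (ones: 8)
  rows 112-119 [x1,x2,x3,x4=1110]: 10101010  (ones: 4)
  rows 120-127 [x1,x2,x3,x4=1111]: 11111111  (ones: 8)
Count of 1-rows = 8+4+8+4+8+4+8+4+4+8+4+8+4+8+4+8 = 96

96


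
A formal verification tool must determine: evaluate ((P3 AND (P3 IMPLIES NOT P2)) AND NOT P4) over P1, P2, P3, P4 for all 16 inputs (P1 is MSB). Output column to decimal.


Formula: ((P3 AND (P3 IMPLIES NOT P2)) AND NOT P4) over P1, P2, P3, P4 (16 rows)
Evaluate each row (bits = P1,P2,P3,P4, MSB first):
  row 0 [0000]: ((0 AND (0 IMPLIES NOT 0)) AND NOT 0) -> 0
  row 1 [0001]: ((0 AND (0 IMPLIES NOT 0)) AND NOT 1) -> 0
  row 2 [0010]: ((1 AND (1 IMPLIES NOT 0)) AND NOT 0) -> 1
  row 3 [0011]: ((1 AND (1 IMPLIES NOT 0)) AND NOT 1) -> 0
  row 4 [0100]: ((0 AND (0 IMPLIES NOT 1)) AND NOT 0) -> 0
  row 5 [0101]: ((0 AND (0 IMPLIES NOT 1)) AND NOT 1) -> 0
  row 6 [0110]: ((1 AND (1 IMPLIES NOT 1)) AND NOT 0) -> 0
  row 7 [0111]: ((1 AND (1 IMPLIES NOT 1)) AND NOT 1) -> 0
  row 8 [1000]: ((0 AND (0 IMPLIES NOT 0)) AND NOT 0) -> 0
  row 9 [1001]: ((0 AND (0 IMPLIES NOT 0)) AND NOT 1) -> 0
  row 10 [1010]: ((1 AND (1 IMPLIES NOT 0)) AND NOT 0) -> 1
  row 11 [1011]: ((1 AND (1 IMPLIES NOT 0)) AND NOT 1) -> 0
  row 12 [1100]: ((0 AND (0 IMPLIES NOT 1)) AND NOT 0) -> 0
  row 13 [1101]: ((0 AND (0 IMPLIES NOT 1)) AND NOT 1) -> 0
  row 14 [1110]: ((1 AND (1 IMPLIES NOT 1)) AND NOT 0) -> 0
  row 15 [1111]: ((1 AND (1 IMPLIES NOT 1)) AND NOT 1) -> 0
Full result column, 4 rows per line (P1,P2 fixed per line; P3,P4 runs 00..11 left to right):
  rows 0-3 [P1,P2=00]: 0010  = hex 2
  rows 4-7 [P1,P2=01]: 0000  = hex 0
  rows 8-11 [P1,P2=10]: 0010  = hex 2
  rows 12-15 [P1,P2=11]: 0000  = hex 0
Output column (row 0 .. row 15) = 0010000000100000
Output column grouped in 4s = 0010 0000 0010 0000 = 0x2020
Convert to decimal digit by digit (value = value*16 + digit):
  2 -> 2
  2*16 + 0 = 32
  32*16 + 2 = 514
  514*16 + 0 = 8224
Decimal = 8224

8224


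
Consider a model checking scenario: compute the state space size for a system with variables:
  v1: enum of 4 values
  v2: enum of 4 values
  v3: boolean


State space = product of domain sizes of all variables.
Domain sizes:
  v1 (enum of 4 values): 4
  v2 (enum of 4 values): 4
  v3 (boolean): 2
Product = 4 * 4 * 2 = 32

32


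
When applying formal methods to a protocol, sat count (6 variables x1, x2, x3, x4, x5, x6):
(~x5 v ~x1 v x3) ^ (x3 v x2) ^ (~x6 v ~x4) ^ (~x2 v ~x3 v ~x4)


CNF with 4 clauses over 6 vars (64 assignments).
An assignment satisfies CNF iff every clause has >=1 true literal.
Check each row (bits = x1,x2,x3,x4,x5,x6; clause T/F shown):
  row 0 [000000]: clauses=TFTT -> 0
  row 1 [000001]: clauses=TFTT -> 0
  row 2 [000010]: clauses=TFTT -> 0
  row 3 [000011]: clauses=TFTT -> 0
  row 4 [000100]: clauses=TFTT -> 0
  (every remaining row is evaluated the same way; all 64 results are listed next)
Full result column, 8 rows per line (x1,x2,x3 fixed per line; x4,x5,x6 runs 000..111 left to right):
  rows 0-7 [x1,x2,x3=000]: 00000000  (ones: 0)
  rows 8-15 [x1,x2,x3=001]: 11111010  (ones: 6)
  rows 16-23 [x1,x2,x3=010]: 11111010  (ones: 6)
  rows 24-31 [x1,x2,x3=011]: 11110000  (ones: 4)
  rows 32-39 [x1,x2,x3=100]: 00000000  (ones: 0)
  rows 40-47 [x1,x2,x3=101]: 11111010  (ones: 6)
  rows 48-55 [x1,x2,x3=110]: 11001000  (ones: 3)
  rows 56-63 [x1,x2,x3=111]: 11110000  (ones: 4)
Satisfying assignments = 0+6+6+4+0+6+3+4 = 29

29


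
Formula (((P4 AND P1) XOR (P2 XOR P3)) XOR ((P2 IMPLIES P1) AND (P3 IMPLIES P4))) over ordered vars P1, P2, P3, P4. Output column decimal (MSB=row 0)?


Formula: (((P4 AND P1) XOR (P2 XOR P3)) XOR ((P2 IMPLIES P1) AND (P3 IMPLIES P4))) over P1, P2, P3, P4 (16 rows)
Evaluate each row (bits = P1,P2,P3,P4, MSB first):
  row 0 [0000]: (((0 AND 0) XOR (0 XOR 0)) XOR ((0 IMPLIES 0) AND (0 IMPLIES 0))) -> 1
  row 1 [0001]: (((1 AND 0) XOR (0 XOR 0)) XOR ((0 IMPLIES 0) AND (0 IMPLIES 1))) -> 1
  row 2 [0010]: (((0 AND 0) XOR (0 XOR 1)) XOR ((0 IMPLIES 0) AND (1 IMPLIES 0))) -> 1
  row 3 [0011]: (((1 AND 0) XOR (0 XOR 1)) XOR ((0 IMPLIES 0) AND (1 IMPLIES 1))) -> 0
  row 4 [0100]: (((0 AND 0) XOR (1 XOR 0)) XOR ((1 IMPLIES 0) AND (0 IMPLIES 0))) -> 1
  row 5 [0101]: (((1 AND 0) XOR (1 XOR 0)) XOR ((1 IMPLIES 0) AND (0 IMPLIES 1))) -> 1
  row 6 [0110]: (((0 AND 0) XOR (1 XOR 1)) XOR ((1 IMPLIES 0) AND (1 IMPLIES 0))) -> 0
  row 7 [0111]: (((1 AND 0) XOR (1 XOR 1)) XOR ((1 IMPLIES 0) AND (1 IMPLIES 1))) -> 0
  row 8 [1000]: (((0 AND 1) XOR (0 XOR 0)) XOR ((0 IMPLIES 1) AND (0 IMPLIES 0))) -> 1
  row 9 [1001]: (((1 AND 1) XOR (0 XOR 0)) XOR ((0 IMPLIES 1) AND (0 IMPLIES 1))) -> 0
  row 10 [1010]: (((0 AND 1) XOR (0 XOR 1)) XOR ((0 IMPLIES 1) AND (1 IMPLIES 0))) -> 1
  row 11 [1011]: (((1 AND 1) XOR (0 XOR 1)) XOR ((0 IMPLIES 1) AND (1 IMPLIES 1))) -> 1
  row 12 [1100]: (((0 AND 1) XOR (1 XOR 0)) XOR ((1 IMPLIES 1) AND (0 IMPLIES 0))) -> 0
  row 13 [1101]: (((1 AND 1) XOR (1 XOR 0)) XOR ((1 IMPLIES 1) AND (0 IMPLIES 1))) -> 1
  row 14 [1110]: (((0 AND 1) XOR (1 XOR 1)) XOR ((1 IMPLIES 1) AND (1 IMPLIES 0))) -> 0
  row 15 [1111]: (((1 AND 1) XOR (1 XOR 1)) XOR ((1 IMPLIES 1) AND (1 IMPLIES 1))) -> 0
Full result column, 4 rows per line (P1,P2 fixed per line; P3,P4 runs 00..11 left to right):
  rows 0-3 [P1,P2=00]: 1110  = hex E
  rows 4-7 [P1,P2=01]: 1100  = hex C
  rows 8-11 [P1,P2=10]: 1011  = hex B
  rows 12-15 [P1,P2=11]: 0100  = hex 4
Output column (row 0 .. row 15) = 1110110010110100
Output column grouped in 4s = 1110 1100 1011 0100 = 0xECB4
Convert to decimal digit by digit (value = value*16 + digit):
  E -> 14
  14*16 + 12 (C) = 236
  236*16 + 11 (B) = 3787
  3787*16 + 4 = 60596
Decimal = 60596

60596


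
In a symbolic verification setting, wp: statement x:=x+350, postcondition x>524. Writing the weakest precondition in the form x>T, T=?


Formula: wp(x:=E, P) = P[E/x] (substitute E for x in postcondition)
Step 1: Postcondition: x>524
Step 2: Substitute x+350 for x: x+350>524
Step 3: Solve for x: x > 524-350 = 174

174


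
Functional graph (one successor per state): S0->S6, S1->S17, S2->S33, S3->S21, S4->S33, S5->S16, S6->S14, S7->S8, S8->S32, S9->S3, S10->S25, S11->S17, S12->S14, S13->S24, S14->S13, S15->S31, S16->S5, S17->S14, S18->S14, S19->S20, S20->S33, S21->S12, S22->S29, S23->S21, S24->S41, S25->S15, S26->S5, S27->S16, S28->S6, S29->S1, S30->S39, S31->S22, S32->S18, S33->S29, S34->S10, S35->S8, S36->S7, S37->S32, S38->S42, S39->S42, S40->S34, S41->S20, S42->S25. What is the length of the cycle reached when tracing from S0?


Trace from S0 until a state repeats:
  S0 -> S6 -> S14 -> S13 -> S24 -> S41 -> S20 -> S33 -> S29 -> S1 -> S17 -> S14
S14 first seen at step 2, revisited at step 11.
Cycle length = 11 - 2 = 9

9


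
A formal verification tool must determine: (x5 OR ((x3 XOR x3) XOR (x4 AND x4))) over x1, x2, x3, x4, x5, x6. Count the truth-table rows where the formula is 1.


Formula: (x5 OR ((x3 XOR x3) XOR (x4 AND x4))) over 6 vars (64 rows)
Evaluate each row (x1, x2, x3, x4, x5, x6 as bits, MSB first):
  row 0 [000000]: (0 OR ((0 XOR 0) XOR (0 AND 0))) -> 0
  row 1 [000001]: (0 OR ((0 XOR 0) XOR (0 AND 0))) -> 0
  row 2 [000010]: (1 OR ((0 XOR 0) XOR (0 AND 0))) -> 1
  row 3 [000011]: (1 OR ((0 XOR 0) XOR (0 AND 0))) -> 1
  row 4 [000100]: (0 OR ((0 XOR 0) XOR (1 AND 1))) -> 1
  (every remaining row is evaluated the same way; all 64 results are listed next)
Full result column, 8 rows per line (x1,x2,x3 fixed per line; x4,x5,x6 runs 000..111 left to right):
  rows 0-7 [x1,x2,x3=000]: 00111111  (ones: 6)
  rows 8-15 [x1,x2,x3=001]: 00111111  (ones: 6)
  rows 16-23 [x1,x2,x3=010]: 00111111  (ones: 6)
  rows 24-31 [x1,x2,x3=011]: 00111111  (ones: 6)
  rows 32-39 [x1,x2,x3=100]: 00111111  (ones: 6)
  rows 40-47 [x1,x2,x3=101]: 00111111  (ones: 6)
  rows 48-55 [x1,x2,x3=110]: 00111111  (ones: 6)
  rows 56-63 [x1,x2,x3=111]: 00111111  (ones: 6)
Count of 1-rows = 6+6+6+6+6+6+6+6 = 48

48


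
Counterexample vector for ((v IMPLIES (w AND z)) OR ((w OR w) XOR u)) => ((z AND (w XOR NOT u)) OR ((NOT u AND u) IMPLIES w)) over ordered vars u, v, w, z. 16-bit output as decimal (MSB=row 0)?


F1 = ((v IMPLIES (w AND z)) OR ((w OR w) XOR u))
F2 = ((z AND (w XOR NOT u)) OR ((NOT u AND u) IMPLIES w))
Counterexample to F1=>F2 is where F1=1 and F2=0.
Evaluate each row (bits = u,v,w,z, MSB first):
  row 0 [0000]: F1=1 F2=1 -> F1&~F2 -> 0
  row 1 [0001]: F1=1 F2=1 -> F1&~F2 -> 0
  row 2 [0010]: F1=1 F2=1 -> F1&~F2 -> 0
  row 3 [0011]: F1=1 F2=1 -> F1&~F2 -> 0
  row 4 [0100]: F1=0 F2=1 -> F1&~F2 -> 0
  row 5 [0101]: F1=0 F2=1 -> F1&~F2 -> 0
  row 6 [0110]: F1=1 F2=1 -> F1&~F2 -> 0
  row 7 [0111]: F1=1 F2=1 -> F1&~F2 -> 0
  row 8 [1000]: F1=1 F2=1 -> F1&~F2 -> 0
  row 9 [1001]: F1=1 F2=1 -> F1&~F2 -> 0
  row 10 [1010]: F1=1 F2=1 -> F1&~F2 -> 0
  row 11 [1011]: F1=1 F2=1 -> F1&~F2 -> 0
  row 12 [1100]: F1=1 F2=1 -> F1&~F2 -> 0
  row 13 [1101]: F1=1 F2=1 -> F1&~F2 -> 0
  row 14 [1110]: F1=0 F2=1 -> F1&~F2 -> 0
  row 15 [1111]: F1=1 F2=1 -> F1&~F2 -> 0
Full result column, 4 rows per line (u,v fixed per line; w,z runs 00..11 left to right):
  rows 0-3 [u,v=00]: 0000  = hex 0
  rows 4-7 [u,v=01]: 0000  = hex 0
  rows 8-11 [u,v=10]: 0000  = hex 0
  rows 12-15 [u,v=11]: 0000  = hex 0
Counterexample vector (row 0 .. row 15) = 0000000000000000
Output column grouped in 4s = 0000 0000 0000 0000 = 0x0000
Convert to decimal digit by digit (value = value*16 + digit):
  0 -> 0
  0*16 + 0 = 0
  0*16 + 0 = 0
  0*16 + 0 = 0
Decimal = 0

0


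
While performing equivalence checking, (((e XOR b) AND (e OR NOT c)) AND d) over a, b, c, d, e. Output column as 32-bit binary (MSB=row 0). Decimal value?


Formula: (((e XOR b) AND (e OR NOT c)) AND d) over a, b, c, d, e (32 rows)
Evaluate each row (bits = a,b,c,d,e, MSB first):
  row 0 [00000]: (((0 XOR 0) AND (0 OR NOT 0)) AND 0) -> 0
  row 1 [00001]: (((1 XOR 0) AND (1 OR NOT 0)) AND 0) -> 0
  row 2 [00010]: (((0 XOR 0) AND (0 OR NOT 0)) AND 1) -> 0
  row 3 [00011]: (((1 XOR 0) AND (1 OR NOT 0)) AND 1) -> 1
  row 4 [00100]: (((0 XOR 0) AND (0 OR NOT 1)) AND 0) -> 0
  row 5 [00101]: (((1 XOR 0) AND (1 OR NOT 1)) AND 0) -> 0
  row 6 [00110]: (((0 XOR 0) AND (0 OR NOT 1)) AND 1) -> 0
  row 7 [00111]: (((1 XOR 0) AND (1 OR NOT 1)) AND 1) -> 1
  row 8 [01000]: (((0 XOR 1) AND (0 OR NOT 0)) AND 0) -> 0
  row 9 [01001]: (((1 XOR 1) AND (1 OR NOT 0)) AND 0) -> 0
  row 10 [01010]: (((0 XOR 1) AND (0 OR NOT 0)) AND 1) -> 1
  row 11 [01011]: (((1 XOR 1) AND (1 OR NOT 0)) AND 1) -> 0
  row 12 [01100]: (((0 XOR 1) AND (0 OR NOT 1)) AND 0) -> 0
  row 13 [01101]: (((1 XOR 1) AND (1 OR NOT 1)) AND 0) -> 0
  row 14 [01110]: (((0 XOR 1) AND (0 OR NOT 1)) AND 1) -> 0
  row 15 [01111]: (((1 XOR 1) AND (1 OR NOT 1)) AND 1) -> 0
  row 16 [10000]: (((0 XOR 0) AND (0 OR NOT 0)) AND 0) -> 0
  row 17 [10001]: (((1 XOR 0) AND (1 OR NOT 0)) AND 0) -> 0
  row 18 [10010]: (((0 XOR 0) AND (0 OR NOT 0)) AND 1) -> 0
  row 19 [10011]: (((1 XOR 0) AND (1 OR NOT 0)) AND 1) -> 1
  row 20 [10100]: (((0 XOR 0) AND (0 OR NOT 1)) AND 0) -> 0
  row 21 [10101]: (((1 XOR 0) AND (1 OR NOT 1)) AND 0) -> 0
  row 22 [10110]: (((0 XOR 0) AND (0 OR NOT 1)) AND 1) -> 0
  row 23 [10111]: (((1 XOR 0) AND (1 OR NOT 1)) AND 1) -> 1
  row 24 [11000]: (((0 XOR 1) AND (0 OR NOT 0)) AND 0) -> 0
  row 25 [11001]: (((1 XOR 1) AND (1 OR NOT 0)) AND 0) -> 0
  row 26 [11010]: (((0 XOR 1) AND (0 OR NOT 0)) AND 1) -> 1
  row 27 [11011]: (((1 XOR 1) AND (1 OR NOT 0)) AND 1) -> 0
  row 28 [11100]: (((0 XOR 1) AND (0 OR NOT 1)) AND 0) -> 0
  row 29 [11101]: (((1 XOR 1) AND (1 OR NOT 1)) AND 0) -> 0
  row 30 [11110]: (((0 XOR 1) AND (0 OR NOT 1)) AND 1) -> 0
  row 31 [11111]: (((1 XOR 1) AND (1 OR NOT 1)) AND 1) -> 0
Full result column, 4 rows per line (a,b,c fixed per line; d,e runs 00..11 left to right):
  rows 0-3 [a,b,c=000]: 0001  = hex 1
  rows 4-7 [a,b,c=001]: 0001  = hex 1
  rows 8-11 [a,b,c=010]: 0010  = hex 2
  rows 12-15 [a,b,c=011]: 0000  = hex 0
  rows 16-19 [a,b,c=100]: 0001  = hex 1
  rows 20-23 [a,b,c=101]: 0001  = hex 1
  rows 24-27 [a,b,c=110]: 0010  = hex 2
  rows 28-31 [a,b,c=111]: 0000  = hex 0
Output column (row 0 .. row 31) = 00010001001000000001000100100000
Output column grouped in 4s = 0001 0001 0010 0000 0001 0001 0010 0000 = 0x11201120
Convert to decimal digit by digit (value = value*16 + digit):
  1 -> 1
  1*16 + 1 = 17
  17*16 + 2 = 274
  274*16 + 0 = 4384
  4384*16 + 1 = 70145
  70145*16 + 1 = 1122321
  1122321*16 + 2 = 17957138
  17957138*16 + 0 = 287314208
Decimal = 287314208

287314208


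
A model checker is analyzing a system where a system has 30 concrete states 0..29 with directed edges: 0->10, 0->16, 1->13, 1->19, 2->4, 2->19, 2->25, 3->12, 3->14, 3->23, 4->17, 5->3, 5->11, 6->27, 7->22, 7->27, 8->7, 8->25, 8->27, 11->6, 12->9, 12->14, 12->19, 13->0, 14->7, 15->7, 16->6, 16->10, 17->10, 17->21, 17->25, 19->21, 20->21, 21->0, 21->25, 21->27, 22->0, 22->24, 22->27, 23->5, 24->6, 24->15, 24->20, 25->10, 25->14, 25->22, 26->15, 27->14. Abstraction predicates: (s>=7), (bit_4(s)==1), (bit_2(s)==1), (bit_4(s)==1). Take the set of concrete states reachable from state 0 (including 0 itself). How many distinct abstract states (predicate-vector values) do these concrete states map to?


BFS from 0:
Concrete reachable: {0, 6, 7, 10, 14, 15, 16, 20, 21, 22, 24, 25, 27}
Abstract via predicates (s>=7), (bit_4(s)==1), (bit_2(s)==1), (bit_4(s)==1):
  (0,0,0,0) <- {0}
  (0,0,1,0) <- {6}
  (1,0,0,0) <- {10}
  (1,0,1,0) <- {7, 14, 15}
  (1,1,0,1) <- {16, 24, 25, 27}
  (1,1,1,1) <- {20, 21, 22}
Distinct abstract states = 6

6


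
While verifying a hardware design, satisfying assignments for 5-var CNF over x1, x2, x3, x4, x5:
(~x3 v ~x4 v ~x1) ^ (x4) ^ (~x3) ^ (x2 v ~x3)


CNF with 4 clauses over 5 vars (32 assignments).
An assignment satisfies CNF iff every clause has >=1 true literal.
Check each row (bits = x1,x2,x3,x4,x5; clause T/F shown):
  row 0 [00000]: clauses=TFTT -> 0
  row 1 [00001]: clauses=TFTT -> 0
  row 2 [00010]: clauses=TTTT -> 1
  row 3 [00011]: clauses=TTTT -> 1
  row 4 [00100]: clauses=TFFF -> 0
  row 5 [00101]: clauses=TFFF -> 0
  row 6 [00110]: clauses=TTFF -> 0
  row 7 [00111]: clauses=TTFF -> 0
  row 8 [01000]: clauses=TFTT -> 0
  row 9 [01001]: clauses=TFTT -> 0
  row 10 [01010]: clauses=TTTT -> 1
  row 11 [01011]: clauses=TTTT -> 1
  row 12 [01100]: clauses=TFFT -> 0
  row 13 [01101]: clauses=TFFT -> 0
  row 14 [01110]: clauses=TTFT -> 0
  row 15 [01111]: clauses=TTFT -> 0
  row 16 [10000]: clauses=TFTT -> 0
  row 17 [10001]: clauses=TFTT -> 0
  row 18 [10010]: clauses=TTTT -> 1
  row 19 [10011]: clauses=TTTT -> 1
  row 20 [10100]: clauses=TFFF -> 0
  row 21 [10101]: clauses=TFFF -> 0
  row 22 [10110]: clauses=FTFF -> 0
  row 23 [10111]: clauses=FTFF -> 0
  row 24 [11000]: clauses=TFTT -> 0
  row 25 [11001]: clauses=TFTT -> 0
  row 26 [11010]: clauses=TTTT -> 1
  row 27 [11011]: clauses=TTTT -> 1
  row 28 [11100]: clauses=TFFT -> 0
  row 29 [11101]: clauses=TFFT -> 0
  row 30 [11110]: clauses=FTFT -> 0
  row 31 [11111]: clauses=FTFT -> 0
Full result column, 8 rows per line (x1,x2 fixed per line; x3,x4,x5 runs 000..111 left to right):
  rows 0-7 [x1,x2=00]: 00110000  (ones: 2)
  rows 8-15 [x1,x2=01]: 00110000  (ones: 2)
  rows 16-23 [x1,x2=10]: 00110000  (ones: 2)
  rows 24-31 [x1,x2=11]: 00110000  (ones: 2)
Satisfying assignments = 2+2+2+2 = 8

8


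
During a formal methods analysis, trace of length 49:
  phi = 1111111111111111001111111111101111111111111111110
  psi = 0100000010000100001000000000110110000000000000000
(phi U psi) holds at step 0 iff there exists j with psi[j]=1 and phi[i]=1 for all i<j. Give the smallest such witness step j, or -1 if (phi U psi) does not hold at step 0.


(phi U psi) at 0: need smallest j with psi[j]=1 and phi[i]=1 for all i in [0,j).
Scan from step 0:
  step 0: phi=1, psi=0 -> continue
  step 1: psi=1 and phi held for [0,1) -> witness found
Witness step = 1

1


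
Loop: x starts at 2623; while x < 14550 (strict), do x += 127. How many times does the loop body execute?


Step 1: x goes from 2623 toward 14550 by 127; the body runs while x<14550, so iterations = ceil((bound-start)/step)
Step 2: Distance=11927
Step 3: ceil(11927/127)=94

94


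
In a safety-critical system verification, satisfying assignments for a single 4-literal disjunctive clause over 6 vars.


Step 1: Total=2^6=64
Step 2: Unsat when all 4 false: 2^2=4
Step 3: Sat=64-4=60

60


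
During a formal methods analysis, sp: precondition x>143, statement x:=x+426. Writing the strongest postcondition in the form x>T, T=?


Formula: sp(P, x:=E) = exists old_x. (x = E[old_x/x]) AND P[old_x/x] (old_x is the value of x before the assignment; eliminate old_x by solving x = E[old_x/x] for old_x)
Step 1: Precondition P: x>143, i.e. old_x > 143
Step 2: Assignment gives x = old_x + 426, so old_x = x - 426
Step 3: Substitute into P: x - 426 > 143
Step 4: Simplify: x > 143+426 = 569

569


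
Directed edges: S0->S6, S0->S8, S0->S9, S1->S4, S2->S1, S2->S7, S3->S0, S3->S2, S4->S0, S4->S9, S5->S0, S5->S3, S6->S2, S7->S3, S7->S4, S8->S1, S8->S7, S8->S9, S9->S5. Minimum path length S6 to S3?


BFS layer-by-layer from S6:
  dist 0: {S6}
  dist 1: {S2}
  dist 2: {S1, S7}
  dist 3: {S3, S4}
  -> S3 reached at distance 3
Shortest path length = 3

3


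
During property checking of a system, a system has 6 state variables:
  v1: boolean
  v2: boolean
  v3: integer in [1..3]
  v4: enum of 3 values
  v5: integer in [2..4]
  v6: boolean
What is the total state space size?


State space = product of domain sizes of all variables.
Domain sizes:
  v1 (boolean): 2
  v2 (boolean): 2
  v3 (integer in [1..3]): 3
  v4 (enum of 3 values): 3
  v5 (integer in [2..4]): 3
  v6 (boolean): 2
Product = 2 * 2 * 3 * 3 * 3 * 2 = 216

216


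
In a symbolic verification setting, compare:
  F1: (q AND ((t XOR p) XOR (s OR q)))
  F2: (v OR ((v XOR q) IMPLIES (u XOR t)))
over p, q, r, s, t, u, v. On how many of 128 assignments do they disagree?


F1 = (q AND ((t XOR p) XOR (s OR q)))
F2 = (v OR ((v XOR q) IMPLIES (u XOR t)))
Evaluate both on each of 128 rows (bits = p,q,r,s,t,u,v):
  row 0 [0000000]: F1=0 F2=1 (differ) -> 1
  row 1 [0000001]: F1=0 F2=1 (differ) -> 1
  row 2 [0000010]: F1=0 F2=1 (differ) -> 1
  row 3 [0000011]: F1=0 F2=1 (differ) -> 1
  row 4 [0000100]: F1=0 F2=1 (differ) -> 1
  (every remaining row is evaluated the same way; all 128 results are listed next)
Full result column, 8 rows per line (p,q,r,s fixed per line; t,u,v runs 000..111 left to right):
  rows 0-7 [p,q,r,s=0000]: 11111111  (ones: 8)
  rows 8-15 [p,q,r,s=0001]: 11111111  (ones: 8)
  rows 16-23 [p,q,r,s=0010]: 11111111  (ones: 8)
  rows 24-31 [p,q,r,s=0011]: 11111111  (ones: 8)
  rows 32-39 [p,q,r,s=0100]: 10001101  (ones: 4)
  rows 40-47 [p,q,r,s=0101]: 10001101  (ones: 4)
  rows 48-55 [p,q,r,s=0110]: 10001101  (ones: 4)
  rows 56-63 [p,q,r,s=0111]: 10001101  (ones: 4)
  rows 64-71 [p,q,r,s=1000]: 11111111  (ones: 8)
  rows 72-79 [p,q,r,s=1001]: 11111111  (ones: 8)
  rows 80-87 [p,q,r,s=1010]: 11111111  (ones: 8)
  rows 88-95 [p,q,r,s=1011]: 11111111  (ones: 8)
  rows 96-103 [p,q,r,s=1100]: 01110010  (ones: 4)
  rows 104-111 [p,q,r,s=1101]: 01110010  (ones: 4)
  rows 112-119 [p,q,r,s=1110]: 01110010  (ones: 4)
  rows 120-127 [p,q,r,s=1111]: 01110010  (ones: 4)
Disagreements = 8+8+8+8+4+4+4+4+8+8+8+8+4+4+4+4 = 96

96


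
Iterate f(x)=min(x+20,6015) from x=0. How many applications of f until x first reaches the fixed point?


Step 1: x=0, cap=6015, increment=20
Step 2: x grows by 20 each step until capped at 6015; fixed point is x=6015
Step 3: iterations = ceil(6015/20) = 301

301


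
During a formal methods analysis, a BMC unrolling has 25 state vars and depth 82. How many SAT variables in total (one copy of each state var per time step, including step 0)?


BMC unrolls to depth k, creating one copy of each state var for steps 0..k.
Step count = 82 + 1 = 83 (steps 0 through 82)
Vars per step = 25
Total = 25 * 83 = 2075

2075


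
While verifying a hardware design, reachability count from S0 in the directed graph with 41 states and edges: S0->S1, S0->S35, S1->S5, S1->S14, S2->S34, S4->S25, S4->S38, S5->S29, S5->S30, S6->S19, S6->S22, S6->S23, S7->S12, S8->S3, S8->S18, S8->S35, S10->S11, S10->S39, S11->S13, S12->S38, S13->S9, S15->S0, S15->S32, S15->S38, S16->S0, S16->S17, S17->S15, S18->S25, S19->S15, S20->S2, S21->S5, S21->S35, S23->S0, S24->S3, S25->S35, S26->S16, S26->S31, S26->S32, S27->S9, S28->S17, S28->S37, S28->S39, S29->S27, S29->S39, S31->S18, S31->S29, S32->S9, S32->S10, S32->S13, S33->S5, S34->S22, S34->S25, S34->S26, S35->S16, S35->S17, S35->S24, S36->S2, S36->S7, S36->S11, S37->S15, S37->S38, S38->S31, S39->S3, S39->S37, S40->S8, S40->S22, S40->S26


BFS from S0:
  layer 0: {S0}
  layer 1: {S1, S35}
  layer 2: {S5, S14, S16, S17, S24}
  layer 3: {S3, S15, S29, S30}
  layer 4: {S27, S32, S38, S39}
  layer 5: {S9, S10, S13, S31, S37}
  layer 6: {S11, S18}
  layer 7: {S25}
Reachable set: {S0, S1, S3, S5, S9, S10, S11, S13, S14, S15, S16, S17, S18, S24, S25, S27, S29, S30, S31, S32, S35, S37, S38, S39}
Count = 24

24
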